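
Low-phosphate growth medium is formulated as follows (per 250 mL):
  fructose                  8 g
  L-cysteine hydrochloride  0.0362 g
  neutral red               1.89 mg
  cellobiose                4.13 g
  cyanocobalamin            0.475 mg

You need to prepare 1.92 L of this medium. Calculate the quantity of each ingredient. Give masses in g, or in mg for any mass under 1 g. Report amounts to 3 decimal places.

Scale factor = 1920 mL / 250 mL = 7.68.
fructose: 8 g × (1920 mL / 250 mL) = 61.440 g
L-cysteine hydrochloride: 0.0362 g × (1920 mL / 250 mL) = 0.278016 g = 278.016 mg
neutral red: 1.89 mg × (1920 mL / 250 mL) = 14.515 mg
cellobiose: 4.13 g × (1920 mL / 250 mL) = 31.718 g
cyanocobalamin: 0.475 mg × (1920 mL / 250 mL) = 3.648 mg

fructose 61.440 g; L-cysteine hydrochloride 278.016 mg; neutral red 14.515 mg; cellobiose 31.718 g; cyanocobalamin 3.648 mg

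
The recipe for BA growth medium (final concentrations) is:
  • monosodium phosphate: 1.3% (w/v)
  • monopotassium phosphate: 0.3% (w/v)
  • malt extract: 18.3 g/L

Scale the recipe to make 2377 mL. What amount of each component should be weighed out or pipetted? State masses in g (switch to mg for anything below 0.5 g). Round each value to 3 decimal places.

monosodium phosphate 30.901 g; monopotassium phosphate 7.131 g; malt extract 43.499 g

Working volume: 2377 mL = 2.377 L.
monosodium phosphate: 1.3% w/v = 13 g/L → 13 × 2.377 L = 30.901 g
monopotassium phosphate: 0.3% w/v = 3 g/L → 3 × 2.377 L = 7.131 g
malt extract: 18.3 g/L × 2.377 L = 43.499 g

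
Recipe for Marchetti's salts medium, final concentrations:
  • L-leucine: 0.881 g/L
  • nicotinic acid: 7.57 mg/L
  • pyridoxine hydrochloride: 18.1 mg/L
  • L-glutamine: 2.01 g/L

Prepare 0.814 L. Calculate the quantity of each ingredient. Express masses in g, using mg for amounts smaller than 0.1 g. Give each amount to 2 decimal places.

L-leucine 0.72 g; nicotinic acid 6.16 mg; pyridoxine hydrochloride 14.73 mg; L-glutamine 1.64 g

Working volume: 0.814 L.
L-leucine: 0.881 g/L × 0.814 L = 0.72 g
nicotinic acid: 7.57 mg/L × 0.814 L = 6.16 mg
pyridoxine hydrochloride: 18.1 mg/L × 0.814 L = 14.73 mg
L-glutamine: 2.01 g/L × 0.814 L = 1.64 g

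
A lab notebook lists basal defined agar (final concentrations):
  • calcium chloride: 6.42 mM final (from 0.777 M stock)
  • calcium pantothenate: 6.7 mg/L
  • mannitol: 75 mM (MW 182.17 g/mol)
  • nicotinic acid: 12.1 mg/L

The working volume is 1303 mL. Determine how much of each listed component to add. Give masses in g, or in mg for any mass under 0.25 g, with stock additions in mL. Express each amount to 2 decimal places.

calcium chloride 10.77 mL; calcium pantothenate 8.73 mg; mannitol 17.80 g; nicotinic acid 15.77 mg

Target volume = 1303 mL = 1.303 L.
calcium chloride: V = C2·V2/C1 = 6.42 mM × 1303 mL ÷ 777 mM = 10.77 mL
calcium pantothenate: 6.7 mg/L × 1.303 L = 8.73 mg
mannitol: 75 mmol/L × 182.17 g/mol × 1.303 L ÷ 1000 = 17.80 g
nicotinic acid: 12.1 mg/L × 1.303 L = 15.77 mg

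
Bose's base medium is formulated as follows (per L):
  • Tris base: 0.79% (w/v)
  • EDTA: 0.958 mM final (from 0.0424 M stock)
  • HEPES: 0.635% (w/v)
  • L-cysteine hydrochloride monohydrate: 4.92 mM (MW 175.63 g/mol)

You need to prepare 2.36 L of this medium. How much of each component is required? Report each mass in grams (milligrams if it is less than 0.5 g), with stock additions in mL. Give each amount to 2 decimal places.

Tris base 18.64 g; EDTA 53.32 mL; HEPES 14.99 g; L-cysteine hydrochloride monohydrate 2.04 g

Working volume: 2.36 L.
Tris base: 0.79% w/v = 7.9 g/L → 7.9 × 2.36 L = 18.64 g
EDTA: dilute stock: 0.958 mM × 2360 mL ÷ 42.4 mM = 53.32 mL
HEPES: 0.635% w/v = 6.35 g/L → 6.35 × 2.36 L = 14.99 g
L-cysteine hydrochloride monohydrate: 4.92 mmol/L × 175.63 g/mol × 2.36 L ÷ 1000 = 2.04 g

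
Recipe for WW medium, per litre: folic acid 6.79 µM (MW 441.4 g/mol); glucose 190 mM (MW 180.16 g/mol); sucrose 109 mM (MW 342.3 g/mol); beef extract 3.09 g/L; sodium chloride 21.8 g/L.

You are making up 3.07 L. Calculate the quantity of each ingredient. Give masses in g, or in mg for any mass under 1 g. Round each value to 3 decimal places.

Working volume: 3.07 L.
folic acid: 6.79 µmol/L × 441.4 g/mol × 3.07 L ÷ 1000 = 9.201 mg
glucose: 190 mmol/L × 180.16 g/mol × 3.07 L ÷ 1000 = 105.087 g
sucrose: 109 mmol/L × 342.3 g/mol × 3.07 L ÷ 1000 = 114.544 g
beef extract: 3.09 g/L × 3.07 L = 9.486 g
sodium chloride: 21.8 g/L × 3.07 L = 66.926 g

folic acid 9.201 mg; glucose 105.087 g; sucrose 114.544 g; beef extract 9.486 g; sodium chloride 66.926 g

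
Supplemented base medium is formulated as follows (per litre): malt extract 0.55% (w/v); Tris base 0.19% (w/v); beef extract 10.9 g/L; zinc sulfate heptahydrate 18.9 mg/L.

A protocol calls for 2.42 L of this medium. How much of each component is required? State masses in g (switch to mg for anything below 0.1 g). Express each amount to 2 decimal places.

Scale factor relative to 1 L: 2.42.
malt extract: 0.55 g per 100 mL × 2420 mL ÷ 100 = 13.31 g
Tris base: 0.19 g per 100 mL × 2420 mL ÷ 100 = 4.60 g
beef extract: 10.9 g/L × 2.42 L = 26.38 g
zinc sulfate heptahydrate: 18.9 mg/L × 2.42 L = 45.74 mg

malt extract 13.31 g; Tris base 4.60 g; beef extract 26.38 g; zinc sulfate heptahydrate 45.74 mg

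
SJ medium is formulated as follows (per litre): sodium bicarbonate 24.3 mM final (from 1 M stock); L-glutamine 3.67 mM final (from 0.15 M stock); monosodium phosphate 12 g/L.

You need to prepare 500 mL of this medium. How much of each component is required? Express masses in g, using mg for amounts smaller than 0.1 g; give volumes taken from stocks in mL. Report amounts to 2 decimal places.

sodium bicarbonate 12.15 mL; L-glutamine 12.23 mL; monosodium phosphate 6.00 g

Scale factor relative to 1 L: 0.5.
sodium bicarbonate: dilute stock: 24.3 mM × 500 mL ÷ 1000 mM = 12.15 mL
L-glutamine: C1V1 = C2V2 → 3.67 mM × 500 mL ÷ 150 mM = 12.23 mL
monosodium phosphate: 12 g/L × 0.5 L = 6.00 g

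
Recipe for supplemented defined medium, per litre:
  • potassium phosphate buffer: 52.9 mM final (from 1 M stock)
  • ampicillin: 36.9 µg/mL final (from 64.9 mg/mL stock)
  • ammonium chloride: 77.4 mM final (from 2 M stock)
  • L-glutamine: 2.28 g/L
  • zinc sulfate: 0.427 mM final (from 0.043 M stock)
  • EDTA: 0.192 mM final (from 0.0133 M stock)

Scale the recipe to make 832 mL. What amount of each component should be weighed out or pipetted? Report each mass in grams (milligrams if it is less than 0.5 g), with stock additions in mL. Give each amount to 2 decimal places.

Scale factor relative to 1 L: 0.832.
potassium phosphate buffer: V = C2·V2/C1 = 52.9 mM × 832 mL ÷ 1000 mM = 44.01 mL
ampicillin: dilute stock: 36.9 µg/mL × 832 mL ÷ 64900 µg/mL = 0.47 mL
ammonium chloride: dilute stock: 77.4 mM × 832 mL ÷ 2000 mM = 32.20 mL
L-glutamine: 2.28 g/L × 0.832 L = 1.90 g
zinc sulfate: C1V1 = C2V2 → 0.427 mM × 832 mL ÷ 43 mM = 8.26 mL
EDTA: dilute stock: 0.192 mM × 832 mL ÷ 13.3 mM = 12.01 mL

potassium phosphate buffer 44.01 mL; ampicillin 0.47 mL; ammonium chloride 32.20 mL; L-glutamine 1.90 g; zinc sulfate 8.26 mL; EDTA 12.01 mL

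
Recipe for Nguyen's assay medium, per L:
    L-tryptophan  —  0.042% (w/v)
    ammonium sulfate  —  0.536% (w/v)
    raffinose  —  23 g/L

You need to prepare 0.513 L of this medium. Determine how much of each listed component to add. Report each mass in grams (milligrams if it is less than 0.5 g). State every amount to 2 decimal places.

Working volume: 0.513 L.
L-tryptophan: 0.042% w/v = 0.42 g/L → 0.42 × 0.513 L = 0.21546 g = 215.46 mg
ammonium sulfate: 0.536% w/v = 5.36 g/L → 5.36 × 0.513 L = 2.75 g
raffinose: 23 g/L × 0.513 L = 11.80 g

L-tryptophan 215.46 mg; ammonium sulfate 2.75 g; raffinose 11.80 g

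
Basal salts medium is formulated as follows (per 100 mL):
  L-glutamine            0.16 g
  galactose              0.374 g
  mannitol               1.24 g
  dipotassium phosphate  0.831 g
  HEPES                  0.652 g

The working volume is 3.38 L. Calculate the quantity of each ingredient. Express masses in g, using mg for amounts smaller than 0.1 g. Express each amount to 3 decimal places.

Ratio of target to recipe volume: 3380 / 100 = 33.8.
L-glutamine: 0.16 g × (3380 mL / 100 mL) = 5.408 g
galactose: 0.374 g × (3380 mL / 100 mL) = 12.641 g
mannitol: 1.24 g × (3380 mL / 100 mL) = 41.912 g
dipotassium phosphate: 0.831 g × (3380 mL / 100 mL) = 28.088 g
HEPES: 0.652 g × (3380 mL / 100 mL) = 22.038 g

L-glutamine 5.408 g; galactose 12.641 g; mannitol 41.912 g; dipotassium phosphate 28.088 g; HEPES 22.038 g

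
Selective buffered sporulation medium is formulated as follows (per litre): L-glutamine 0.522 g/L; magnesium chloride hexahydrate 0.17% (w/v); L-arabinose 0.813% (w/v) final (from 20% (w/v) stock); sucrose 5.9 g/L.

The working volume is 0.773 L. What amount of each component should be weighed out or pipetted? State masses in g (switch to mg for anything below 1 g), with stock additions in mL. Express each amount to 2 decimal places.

L-glutamine 403.51 mg; magnesium chloride hexahydrate 1.31 g; L-arabinose 31.42 mL; sucrose 4.56 g

Working volume: 0.773 L.
L-glutamine: 0.522 g/L × 0.773 L = 0.403506 g = 403.51 mg
magnesium chloride hexahydrate: 0.17 g per 100 mL × 773 mL ÷ 100 = 1.31 g
L-arabinose: C1V1 = C2V2 → 0.813% ÷ 20% × 773 mL = 31.42 mL
sucrose: 5.9 g/L × 0.773 L = 4.56 g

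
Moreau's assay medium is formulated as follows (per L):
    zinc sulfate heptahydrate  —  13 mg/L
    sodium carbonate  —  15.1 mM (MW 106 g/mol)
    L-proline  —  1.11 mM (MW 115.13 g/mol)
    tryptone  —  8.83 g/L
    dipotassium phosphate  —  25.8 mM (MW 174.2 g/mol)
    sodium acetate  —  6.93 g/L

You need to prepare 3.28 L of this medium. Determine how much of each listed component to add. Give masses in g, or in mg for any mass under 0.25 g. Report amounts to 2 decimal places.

Working volume: 3.28 L.
zinc sulfate heptahydrate: 13 mg/L × 3.28 L = 42.64 mg
sodium carbonate: 15.1 mmol/L × 106 g/mol × 3.28 L ÷ 1000 = 5.25 g
L-proline: 1.11 mmol/L × 115.13 g/mol × 3.28 L ÷ 1000 = 0.42 g
tryptone: 8.83 g/L × 3.28 L = 28.96 g
dipotassium phosphate: 25.8 mmol/L × 174.2 g/mol × 3.28 L ÷ 1000 = 14.74 g
sodium acetate: 6.93 g/L × 3.28 L = 22.73 g

zinc sulfate heptahydrate 42.64 mg; sodium carbonate 5.25 g; L-proline 0.42 g; tryptone 28.96 g; dipotassium phosphate 14.74 g; sodium acetate 22.73 g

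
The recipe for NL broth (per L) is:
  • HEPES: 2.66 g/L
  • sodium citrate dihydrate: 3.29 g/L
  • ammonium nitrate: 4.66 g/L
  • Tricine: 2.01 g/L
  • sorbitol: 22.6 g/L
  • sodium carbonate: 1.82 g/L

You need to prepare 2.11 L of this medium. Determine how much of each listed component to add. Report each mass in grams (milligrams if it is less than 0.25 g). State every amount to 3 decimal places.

HEPES 5.613 g; sodium citrate dihydrate 6.942 g; ammonium nitrate 9.833 g; Tricine 4.241 g; sorbitol 47.686 g; sodium carbonate 3.840 g

Working volume: 2.11 L.
HEPES: 2.66 g/L × 2.11 L = 5.613 g
sodium citrate dihydrate: 3.29 g/L × 2.11 L = 6.942 g
ammonium nitrate: 4.66 g/L × 2.11 L = 9.833 g
Tricine: 2.01 g/L × 2.11 L = 4.241 g
sorbitol: 22.6 g/L × 2.11 L = 47.686 g
sodium carbonate: 1.82 g/L × 2.11 L = 3.840 g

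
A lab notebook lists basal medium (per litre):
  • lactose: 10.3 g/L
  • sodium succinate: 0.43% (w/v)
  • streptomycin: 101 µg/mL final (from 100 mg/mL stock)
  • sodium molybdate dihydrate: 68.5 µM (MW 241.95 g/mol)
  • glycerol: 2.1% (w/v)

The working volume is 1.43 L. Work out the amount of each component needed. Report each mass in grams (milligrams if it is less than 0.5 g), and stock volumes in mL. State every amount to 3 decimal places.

Scale factor relative to 1 L: 1.43.
lactose: 10.3 g/L × 1.43 L = 14.729 g
sodium succinate: 0.43 g per 100 mL × 1430 mL ÷ 100 = 6.149 g
streptomycin: dilute stock: 101 µg/mL × 1430 mL ÷ 100000 µg/mL = 1.444 mL
sodium molybdate dihydrate: 68.5 µmol/L × 241.95 g/mol × 1.43 L ÷ 1000 = 23.700 mg
glycerol: 2.1 g per 100 mL × 1430 mL ÷ 100 = 30.030 g

lactose 14.729 g; sodium succinate 6.149 g; streptomycin 1.444 mL; sodium molybdate dihydrate 23.700 mg; glycerol 30.030 g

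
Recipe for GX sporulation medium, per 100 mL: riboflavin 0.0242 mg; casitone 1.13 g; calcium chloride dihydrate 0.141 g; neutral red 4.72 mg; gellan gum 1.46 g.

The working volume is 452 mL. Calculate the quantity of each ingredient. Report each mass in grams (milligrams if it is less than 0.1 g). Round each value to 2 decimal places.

riboflavin 0.11 mg; casitone 5.11 g; calcium chloride dihydrate 0.64 g; neutral red 21.33 mg; gellan gum 6.60 g

Scale factor = 452 mL / 100 mL = 4.52.
riboflavin: 0.0242 mg × (452 mL / 100 mL) = 0.11 mg
casitone: 1.13 g × (452 mL / 100 mL) = 5.11 g
calcium chloride dihydrate: 0.141 g × (452 mL / 100 mL) = 0.64 g
neutral red: 4.72 mg × (452 mL / 100 mL) = 21.33 mg
gellan gum: 1.46 g × (452 mL / 100 mL) = 6.60 g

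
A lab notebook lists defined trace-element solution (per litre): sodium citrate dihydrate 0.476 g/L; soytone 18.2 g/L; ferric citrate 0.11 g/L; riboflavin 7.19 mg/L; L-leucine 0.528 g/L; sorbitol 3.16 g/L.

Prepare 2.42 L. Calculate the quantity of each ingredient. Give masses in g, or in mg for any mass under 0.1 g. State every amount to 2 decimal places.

Working volume: 2.42 L.
sodium citrate dihydrate: 0.476 g/L × 2.42 L = 1.15 g
soytone: 18.2 g/L × 2.42 L = 44.04 g
ferric citrate: 0.11 g/L × 2.42 L = 0.27 g
riboflavin: 7.19 mg/L × 2.42 L = 17.40 mg
L-leucine: 0.528 g/L × 2.42 L = 1.28 g
sorbitol: 3.16 g/L × 2.42 L = 7.65 g

sodium citrate dihydrate 1.15 g; soytone 44.04 g; ferric citrate 0.27 g; riboflavin 17.40 mg; L-leucine 1.28 g; sorbitol 7.65 g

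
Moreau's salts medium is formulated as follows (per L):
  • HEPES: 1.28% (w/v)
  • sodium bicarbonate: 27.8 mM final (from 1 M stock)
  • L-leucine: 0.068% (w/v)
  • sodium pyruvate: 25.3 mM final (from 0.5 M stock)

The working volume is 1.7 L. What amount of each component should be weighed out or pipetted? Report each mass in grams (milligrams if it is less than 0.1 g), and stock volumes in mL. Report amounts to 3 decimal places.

Working volume: 1.7 L.
HEPES: 1.28% w/v = 12.8 g/L → 12.8 × 1.7 L = 21.760 g
sodium bicarbonate: dilute stock: 27.8 mM × 1700 mL ÷ 1000 mM = 47.260 mL
L-leucine: 0.068 g per 100 mL × 1700 mL ÷ 100 = 1.156 g
sodium pyruvate: dilute stock: 25.3 mM × 1700 mL ÷ 500 mM = 86.020 mL

HEPES 21.760 g; sodium bicarbonate 47.260 mL; L-leucine 1.156 g; sodium pyruvate 86.020 mL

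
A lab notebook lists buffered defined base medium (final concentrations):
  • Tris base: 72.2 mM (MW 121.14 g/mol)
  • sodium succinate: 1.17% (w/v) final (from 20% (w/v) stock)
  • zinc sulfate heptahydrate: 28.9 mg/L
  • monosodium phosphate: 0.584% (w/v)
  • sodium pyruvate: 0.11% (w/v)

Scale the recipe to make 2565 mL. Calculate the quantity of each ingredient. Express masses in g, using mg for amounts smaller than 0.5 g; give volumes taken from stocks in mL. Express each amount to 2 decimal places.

Target volume = 2565 mL = 2.565 L.
Tris base: 72.2 mmol/L × 121.14 g/mol × 2.565 L ÷ 1000 = 22.43 g
sodium succinate: dilute stock: 1.17% ÷ 20% × 2565 mL = 150.05 mL
zinc sulfate heptahydrate: 28.9 mg/L × 2.565 L = 74.13 mg
monosodium phosphate: 0.584 g per 100 mL × 2565 mL ÷ 100 = 14.98 g
sodium pyruvate: 0.11% w/v = 1.1 g/L → 1.1 × 2.565 L = 2.82 g

Tris base 22.43 g; sodium succinate 150.05 mL; zinc sulfate heptahydrate 74.13 mg; monosodium phosphate 14.98 g; sodium pyruvate 2.82 g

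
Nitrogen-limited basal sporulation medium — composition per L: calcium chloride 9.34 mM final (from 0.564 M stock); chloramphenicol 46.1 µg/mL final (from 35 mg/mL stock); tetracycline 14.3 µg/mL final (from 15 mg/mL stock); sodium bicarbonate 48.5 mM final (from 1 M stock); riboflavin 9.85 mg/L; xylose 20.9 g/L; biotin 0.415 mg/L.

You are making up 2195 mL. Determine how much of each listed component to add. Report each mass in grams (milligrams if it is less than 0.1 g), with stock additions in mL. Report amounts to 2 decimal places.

calcium chloride 36.35 mL; chloramphenicol 2.89 mL; tetracycline 2.09 mL; sodium bicarbonate 106.46 mL; riboflavin 21.62 mg; xylose 45.88 g; biotin 0.91 mg

Scale factor relative to 1 L: 2.195.
calcium chloride: C1V1 = C2V2 → 9.34 mM × 2195 mL ÷ 564 mM = 36.35 mL
chloramphenicol: V = C2·V2/C1 = 46.1 µg/mL × 2195 mL ÷ 35000 µg/mL = 2.89 mL
tetracycline: C1V1 = C2V2 → 14.3 µg/mL × 2195 mL ÷ 15000 µg/mL = 2.09 mL
sodium bicarbonate: C1V1 = C2V2 → 48.5 mM × 2195 mL ÷ 1000 mM = 106.46 mL
riboflavin: 9.85 mg/L × 2.195 L = 21.62 mg
xylose: 20.9 g/L × 2.195 L = 45.88 g
biotin: 0.415 mg/L × 2.195 L = 0.91 mg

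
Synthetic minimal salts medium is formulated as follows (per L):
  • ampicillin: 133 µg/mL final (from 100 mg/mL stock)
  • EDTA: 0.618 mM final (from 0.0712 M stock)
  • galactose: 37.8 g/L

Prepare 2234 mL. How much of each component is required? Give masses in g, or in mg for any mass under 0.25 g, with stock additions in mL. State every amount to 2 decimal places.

Scale factor relative to 1 L: 2.234.
ampicillin: dilute stock: 133 µg/mL × 2234 mL ÷ 100000 µg/mL = 2.97 mL
EDTA: C1V1 = C2V2 → 0.618 mM × 2234 mL ÷ 71.2 mM = 19.39 mL
galactose: 37.8 g/L × 2.234 L = 84.45 g

ampicillin 2.97 mL; EDTA 19.39 mL; galactose 84.45 g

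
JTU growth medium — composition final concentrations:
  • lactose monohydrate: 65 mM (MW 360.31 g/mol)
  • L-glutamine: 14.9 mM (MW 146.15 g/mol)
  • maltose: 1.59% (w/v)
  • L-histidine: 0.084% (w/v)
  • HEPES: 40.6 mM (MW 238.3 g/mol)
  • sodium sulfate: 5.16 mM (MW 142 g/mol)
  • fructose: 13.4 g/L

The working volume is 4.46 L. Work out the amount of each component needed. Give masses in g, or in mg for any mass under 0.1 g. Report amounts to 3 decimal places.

lactose monohydrate 104.454 g; L-glutamine 9.712 g; maltose 70.914 g; L-histidine 3.746 g; HEPES 43.150 g; sodium sulfate 3.268 g; fructose 59.764 g

Scale factor relative to 1 L: 4.46.
lactose monohydrate: 65 mmol/L × 360.31 g/mol × 4.46 L ÷ 1000 = 104.454 g
L-glutamine: 14.9 mmol/L × 146.15 g/mol × 4.46 L ÷ 1000 = 9.712 g
maltose: 1.59 g per 100 mL × 4460 mL ÷ 100 = 70.914 g
L-histidine: 0.084 g per 100 mL × 4460 mL ÷ 100 = 3.746 g
HEPES: 40.6 mmol/L × 238.3 g/mol × 4.46 L ÷ 1000 = 43.150 g
sodium sulfate: 5.16 mmol/L × 142 g/mol × 4.46 L ÷ 1000 = 3.268 g
fructose: 13.4 g/L × 4.46 L = 59.764 g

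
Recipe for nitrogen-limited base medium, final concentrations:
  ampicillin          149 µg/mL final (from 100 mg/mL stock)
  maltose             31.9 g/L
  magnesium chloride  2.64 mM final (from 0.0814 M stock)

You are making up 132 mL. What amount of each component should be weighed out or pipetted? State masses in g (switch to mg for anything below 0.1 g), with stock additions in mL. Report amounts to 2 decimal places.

Working volume: 132 mL = 0.132 L.
ampicillin: C1V1 = C2V2 → 149 µg/mL × 132 mL ÷ 100000 µg/mL = 0.20 mL
maltose: 31.9 g/L × 0.132 L = 4.21 g
magnesium chloride: V = C2·V2/C1 = 2.64 mM × 132 mL ÷ 81.4 mM = 4.28 mL

ampicillin 0.20 mL; maltose 4.21 g; magnesium chloride 4.28 mL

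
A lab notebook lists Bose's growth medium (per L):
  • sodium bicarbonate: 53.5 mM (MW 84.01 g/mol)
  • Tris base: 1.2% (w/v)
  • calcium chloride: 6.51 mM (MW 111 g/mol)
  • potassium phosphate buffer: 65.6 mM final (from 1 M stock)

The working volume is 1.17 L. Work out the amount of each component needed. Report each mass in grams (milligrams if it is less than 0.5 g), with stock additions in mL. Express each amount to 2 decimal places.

Working volume: 1.17 L.
sodium bicarbonate: 53.5 mmol/L × 84.01 g/mol × 1.17 L ÷ 1000 = 5.26 g
Tris base: 1.2 g per 100 mL × 1170 mL ÷ 100 = 14.04 g
calcium chloride: 6.51 mmol/L × 111 g/mol × 1.17 L ÷ 1000 = 0.85 g
potassium phosphate buffer: C1V1 = C2V2 → 65.6 mM × 1170 mL ÷ 1000 mM = 76.75 mL

sodium bicarbonate 5.26 g; Tris base 14.04 g; calcium chloride 0.85 g; potassium phosphate buffer 76.75 mL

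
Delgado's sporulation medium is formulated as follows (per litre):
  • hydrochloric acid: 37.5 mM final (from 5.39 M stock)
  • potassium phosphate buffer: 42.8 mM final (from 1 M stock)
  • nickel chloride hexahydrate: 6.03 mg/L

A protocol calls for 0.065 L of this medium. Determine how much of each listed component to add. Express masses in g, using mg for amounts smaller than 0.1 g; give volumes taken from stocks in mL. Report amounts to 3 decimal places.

hydrochloric acid 0.452 mL; potassium phosphate buffer 2.782 mL; nickel chloride hexahydrate 0.392 mg

Working volume: 0.065 L.
hydrochloric acid: V = C2·V2/C1 = 37.5 mM × 65 mL ÷ 5390 mM = 0.452 mL
potassium phosphate buffer: dilute stock: 42.8 mM × 65 mL ÷ 1000 mM = 2.782 mL
nickel chloride hexahydrate: 6.03 mg/L × 0.065 L = 0.392 mg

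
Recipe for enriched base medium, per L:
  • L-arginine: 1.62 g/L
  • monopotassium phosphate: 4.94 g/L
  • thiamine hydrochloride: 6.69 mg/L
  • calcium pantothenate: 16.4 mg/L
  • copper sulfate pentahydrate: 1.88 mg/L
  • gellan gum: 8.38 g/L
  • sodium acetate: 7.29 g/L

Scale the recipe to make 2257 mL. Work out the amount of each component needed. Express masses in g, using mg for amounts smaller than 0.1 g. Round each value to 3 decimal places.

Scale factor relative to 1 L: 2.257.
L-arginine: 1.62 g/L × 2.257 L = 3.656 g
monopotassium phosphate: 4.94 g/L × 2.257 L = 11.150 g
thiamine hydrochloride: 6.69 mg/L × 2.257 L = 15.099 mg
calcium pantothenate: 16.4 mg/L × 2.257 L = 37.015 mg
copper sulfate pentahydrate: 1.88 mg/L × 2.257 L = 4.243 mg
gellan gum: 8.38 g/L × 2.257 L = 18.914 g
sodium acetate: 7.29 g/L × 2.257 L = 16.454 g

L-arginine 3.656 g; monopotassium phosphate 11.150 g; thiamine hydrochloride 15.099 mg; calcium pantothenate 37.015 mg; copper sulfate pentahydrate 4.243 mg; gellan gum 18.914 g; sodium acetate 16.454 g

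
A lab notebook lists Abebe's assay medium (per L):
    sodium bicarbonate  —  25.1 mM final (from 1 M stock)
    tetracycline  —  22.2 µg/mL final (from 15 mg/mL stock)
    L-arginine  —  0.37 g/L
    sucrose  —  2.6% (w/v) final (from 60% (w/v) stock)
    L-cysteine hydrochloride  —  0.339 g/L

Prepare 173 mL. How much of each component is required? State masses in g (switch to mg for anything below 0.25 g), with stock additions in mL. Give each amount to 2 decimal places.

sodium bicarbonate 4.34 mL; tetracycline 0.26 mL; L-arginine 64.01 mg; sucrose 7.50 mL; L-cysteine hydrochloride 58.65 mg

Working volume: 173 mL = 0.173 L.
sodium bicarbonate: V = C2·V2/C1 = 25.1 mM × 173 mL ÷ 1000 mM = 4.34 mL
tetracycline: dilute stock: 22.2 µg/mL × 173 mL ÷ 15000 µg/mL = 0.26 mL
L-arginine: 0.37 g/L × 0.173 L = 0.06401 g = 64.01 mg
sucrose: C1V1 = C2V2 → 2.6% ÷ 60% × 173 mL = 7.50 mL
L-cysteine hydrochloride: 0.339 g/L × 0.173 L = 0.058647 g = 58.65 mg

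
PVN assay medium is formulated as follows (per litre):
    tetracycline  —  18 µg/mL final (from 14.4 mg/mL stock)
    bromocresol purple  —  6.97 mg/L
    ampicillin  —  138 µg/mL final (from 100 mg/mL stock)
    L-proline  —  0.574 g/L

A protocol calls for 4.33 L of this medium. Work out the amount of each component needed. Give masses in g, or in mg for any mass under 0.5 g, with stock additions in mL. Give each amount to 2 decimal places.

Working volume: 4.33 L.
tetracycline: dilute stock: 18 µg/mL × 4330 mL ÷ 14400 µg/mL = 5.41 mL
bromocresol purple: 6.97 mg/L × 4.33 L = 30.18 mg
ampicillin: C1V1 = C2V2 → 138 µg/mL × 4330 mL ÷ 100000 µg/mL = 5.98 mL
L-proline: 0.574 g/L × 4.33 L = 2.49 g

tetracycline 5.41 mL; bromocresol purple 30.18 mg; ampicillin 5.98 mL; L-proline 2.49 g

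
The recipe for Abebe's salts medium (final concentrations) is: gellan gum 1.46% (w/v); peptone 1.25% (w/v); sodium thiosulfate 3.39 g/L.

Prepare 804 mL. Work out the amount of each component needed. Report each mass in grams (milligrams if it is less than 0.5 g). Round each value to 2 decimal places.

Scale factor relative to 1 L: 0.804.
gellan gum: 1.46% w/v = 14.6 g/L → 14.6 × 0.804 L = 11.74 g
peptone: 1.25% w/v = 12.5 g/L → 12.5 × 0.804 L = 10.05 g
sodium thiosulfate: 3.39 g/L × 0.804 L = 2.73 g

gellan gum 11.74 g; peptone 10.05 g; sodium thiosulfate 2.73 g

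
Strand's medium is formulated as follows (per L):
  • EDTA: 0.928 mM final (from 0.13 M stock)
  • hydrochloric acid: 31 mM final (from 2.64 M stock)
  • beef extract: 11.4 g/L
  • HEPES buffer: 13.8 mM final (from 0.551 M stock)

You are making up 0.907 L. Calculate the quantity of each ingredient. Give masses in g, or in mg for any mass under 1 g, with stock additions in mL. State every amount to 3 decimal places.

EDTA 6.475 mL; hydrochloric acid 10.650 mL; beef extract 10.340 g; HEPES buffer 22.716 mL

Scale factor relative to 1 L: 0.907.
EDTA: V = C2·V2/C1 = 0.928 mM × 907 mL ÷ 130 mM = 6.475 mL
hydrochloric acid: C1V1 = C2V2 → 31 mM × 907 mL ÷ 2640 mM = 10.650 mL
beef extract: 11.4 g/L × 0.907 L = 10.340 g
HEPES buffer: V = C2·V2/C1 = 13.8 mM × 907 mL ÷ 551 mM = 22.716 mL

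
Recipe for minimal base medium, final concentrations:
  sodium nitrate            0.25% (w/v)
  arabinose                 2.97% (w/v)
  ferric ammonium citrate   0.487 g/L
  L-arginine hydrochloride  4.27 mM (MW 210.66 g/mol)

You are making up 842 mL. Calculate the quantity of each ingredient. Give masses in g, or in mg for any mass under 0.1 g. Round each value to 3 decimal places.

Working volume: 842 mL = 0.842 L.
sodium nitrate: 0.25% w/v = 2.5 g/L → 2.5 × 0.842 L = 2.105 g
arabinose: 2.97 g per 100 mL × 842 mL ÷ 100 = 25.007 g
ferric ammonium citrate: 0.487 g/L × 0.842 L = 0.410 g
L-arginine hydrochloride: 4.27 mmol/L × 210.66 g/mol × 0.842 L ÷ 1000 = 0.757 g

sodium nitrate 2.105 g; arabinose 25.007 g; ferric ammonium citrate 0.410 g; L-arginine hydrochloride 0.757 g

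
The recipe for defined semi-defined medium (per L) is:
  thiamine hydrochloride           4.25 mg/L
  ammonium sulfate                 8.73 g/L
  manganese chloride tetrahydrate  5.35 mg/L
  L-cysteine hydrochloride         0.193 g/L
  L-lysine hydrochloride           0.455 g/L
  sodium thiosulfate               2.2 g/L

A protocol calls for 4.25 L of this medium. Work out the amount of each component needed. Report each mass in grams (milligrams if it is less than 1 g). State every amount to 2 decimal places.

Scale factor relative to 1 L: 4.25.
thiamine hydrochloride: 4.25 mg/L × 4.25 L = 18.06 mg
ammonium sulfate: 8.73 g/L × 4.25 L = 37.10 g
manganese chloride tetrahydrate: 5.35 mg/L × 4.25 L = 22.74 mg
L-cysteine hydrochloride: 0.193 g/L × 4.25 L = 0.82025 g = 820.25 mg
L-lysine hydrochloride: 0.455 g/L × 4.25 L = 1.93 g
sodium thiosulfate: 2.2 g/L × 4.25 L = 9.35 g

thiamine hydrochloride 18.06 mg; ammonium sulfate 37.10 g; manganese chloride tetrahydrate 22.74 mg; L-cysteine hydrochloride 820.25 mg; L-lysine hydrochloride 1.93 g; sodium thiosulfate 9.35 g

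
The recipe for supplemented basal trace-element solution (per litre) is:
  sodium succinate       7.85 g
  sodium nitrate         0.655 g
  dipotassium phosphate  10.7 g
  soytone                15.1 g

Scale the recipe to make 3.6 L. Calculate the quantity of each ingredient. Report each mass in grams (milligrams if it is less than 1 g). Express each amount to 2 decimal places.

sodium succinate 28.26 g; sodium nitrate 2.36 g; dipotassium phosphate 38.52 g; soytone 54.36 g

Ratio of target to recipe volume: 3600 / 1000 = 3.6.
sodium succinate: 7.85 g × (3600 mL / 1000 mL) = 28.26 g
sodium nitrate: 0.655 g × (3600 mL / 1000 mL) = 2.36 g
dipotassium phosphate: 10.7 g × (3600 mL / 1000 mL) = 38.52 g
soytone: 15.1 g × (3600 mL / 1000 mL) = 54.36 g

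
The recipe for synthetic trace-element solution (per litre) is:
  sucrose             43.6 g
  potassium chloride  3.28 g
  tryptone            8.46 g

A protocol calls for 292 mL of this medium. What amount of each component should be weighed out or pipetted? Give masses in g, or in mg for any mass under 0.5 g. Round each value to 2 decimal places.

sucrose 12.73 g; potassium chloride 0.96 g; tryptone 2.47 g

Scale factor = 292 mL / 1000 mL = 0.292.
sucrose: 43.6 g × (292 mL / 1000 mL) = 12.73 g
potassium chloride: 3.28 g × (292 mL / 1000 mL) = 0.96 g
tryptone: 8.46 g × (292 mL / 1000 mL) = 2.47 g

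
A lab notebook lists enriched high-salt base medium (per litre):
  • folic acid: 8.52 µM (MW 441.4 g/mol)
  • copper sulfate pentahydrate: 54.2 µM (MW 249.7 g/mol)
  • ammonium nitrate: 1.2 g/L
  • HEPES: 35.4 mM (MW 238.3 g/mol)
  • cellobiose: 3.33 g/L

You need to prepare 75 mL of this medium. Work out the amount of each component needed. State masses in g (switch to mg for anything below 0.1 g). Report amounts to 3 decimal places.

Working volume: 75 mL = 0.075 L.
folic acid: 8.52 µmol/L × 441.4 g/mol × 0.075 L ÷ 1000 = 0.282 mg
copper sulfate pentahydrate: 54.2 µmol/L × 249.7 g/mol × 0.075 L ÷ 1000 = 1.015 mg
ammonium nitrate: 1.2 g/L × 0.075 L = 0.09 g = 90.000 mg
HEPES: 35.4 mmol/L × 238.3 g/mol × 0.075 L ÷ 1000 = 0.633 g
cellobiose: 3.33 g/L × 0.075 L = 0.250 g

folic acid 0.282 mg; copper sulfate pentahydrate 1.015 mg; ammonium nitrate 90.000 mg; HEPES 0.633 g; cellobiose 0.250 g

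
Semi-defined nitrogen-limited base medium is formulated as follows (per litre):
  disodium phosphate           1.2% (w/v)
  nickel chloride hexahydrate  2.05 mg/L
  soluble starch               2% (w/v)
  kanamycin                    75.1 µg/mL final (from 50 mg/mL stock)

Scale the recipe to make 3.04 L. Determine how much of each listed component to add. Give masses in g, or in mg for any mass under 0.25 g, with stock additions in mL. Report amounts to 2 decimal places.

disodium phosphate 36.48 g; nickel chloride hexahydrate 6.23 mg; soluble starch 60.80 g; kanamycin 4.57 mL

Working volume: 3.04 L.
disodium phosphate: 1.2 g per 100 mL × 3040 mL ÷ 100 = 36.48 g
nickel chloride hexahydrate: 2.05 mg/L × 3.04 L = 6.23 mg
soluble starch: 2% w/v = 20 g/L → 20 × 3.04 L = 60.80 g
kanamycin: C1V1 = C2V2 → 75.1 µg/mL × 3040 mL ÷ 50000 µg/mL = 4.57 mL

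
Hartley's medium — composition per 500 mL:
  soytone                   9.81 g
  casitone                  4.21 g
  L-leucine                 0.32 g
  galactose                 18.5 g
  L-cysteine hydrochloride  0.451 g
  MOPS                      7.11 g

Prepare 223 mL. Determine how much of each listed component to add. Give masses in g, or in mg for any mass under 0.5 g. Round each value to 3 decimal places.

Scale factor = 223 mL / 500 mL = 0.446.
soytone: 9.81 g × (223 mL / 500 mL) = 4.375 g
casitone: 4.21 g × (223 mL / 500 mL) = 1.878 g
L-leucine: 0.32 g × (223 mL / 500 mL) = 0.14272 g = 142.720 mg
galactose: 18.5 g × (223 mL / 500 mL) = 8.251 g
L-cysteine hydrochloride: 0.451 g × (223 mL / 500 mL) = 0.201146 g = 201.146 mg
MOPS: 7.11 g × (223 mL / 500 mL) = 3.171 g

soytone 4.375 g; casitone 1.878 g; L-leucine 142.720 mg; galactose 8.251 g; L-cysteine hydrochloride 201.146 mg; MOPS 3.171 g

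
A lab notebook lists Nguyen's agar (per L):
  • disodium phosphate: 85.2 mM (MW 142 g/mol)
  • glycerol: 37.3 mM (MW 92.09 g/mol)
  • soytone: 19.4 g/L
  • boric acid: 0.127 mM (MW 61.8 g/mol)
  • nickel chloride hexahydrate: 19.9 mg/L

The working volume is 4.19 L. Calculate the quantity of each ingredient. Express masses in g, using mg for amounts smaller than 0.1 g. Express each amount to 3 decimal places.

disodium phosphate 50.692 g; glycerol 14.392 g; soytone 81.286 g; boric acid 32.886 mg; nickel chloride hexahydrate 83.381 mg

Working volume: 4.19 L.
disodium phosphate: 85.2 mmol/L × 142 g/mol × 4.19 L ÷ 1000 = 50.692 g
glycerol: 37.3 mmol/L × 92.09 g/mol × 4.19 L ÷ 1000 = 14.392 g
soytone: 19.4 g/L × 4.19 L = 81.286 g
boric acid: 0.127 mmol/L × 61.8 mg/mmol × 4.19 L = 32.886 mg
nickel chloride hexahydrate: 19.9 mg/L × 4.19 L = 83.381 mg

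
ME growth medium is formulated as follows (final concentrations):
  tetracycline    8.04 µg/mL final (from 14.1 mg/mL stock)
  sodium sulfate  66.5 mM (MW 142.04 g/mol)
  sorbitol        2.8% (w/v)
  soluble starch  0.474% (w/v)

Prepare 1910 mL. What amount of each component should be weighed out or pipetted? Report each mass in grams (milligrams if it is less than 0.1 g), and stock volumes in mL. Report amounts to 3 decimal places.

tetracycline 1.089 mL; sodium sulfate 18.041 g; sorbitol 53.480 g; soluble starch 9.053 g

Target volume = 1910 mL = 1.91 L.
tetracycline: C1V1 = C2V2 → 8.04 µg/mL × 1910 mL ÷ 14100 µg/mL = 1.089 mL
sodium sulfate: 66.5 mmol/L × 142.04 g/mol × 1.91 L ÷ 1000 = 18.041 g
sorbitol: 2.8 g per 100 mL × 1910 mL ÷ 100 = 53.480 g
soluble starch: 0.474 g per 100 mL × 1910 mL ÷ 100 = 9.053 g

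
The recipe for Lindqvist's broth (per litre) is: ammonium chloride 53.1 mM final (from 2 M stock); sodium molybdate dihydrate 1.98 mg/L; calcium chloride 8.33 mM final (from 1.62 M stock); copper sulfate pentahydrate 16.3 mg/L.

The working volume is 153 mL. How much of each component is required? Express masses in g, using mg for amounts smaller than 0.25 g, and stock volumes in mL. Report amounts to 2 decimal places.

ammonium chloride 4.06 mL; sodium molybdate dihydrate 0.30 mg; calcium chloride 0.79 mL; copper sulfate pentahydrate 2.49 mg

Scale factor relative to 1 L: 0.153.
ammonium chloride: dilute stock: 53.1 mM × 153 mL ÷ 2000 mM = 4.06 mL
sodium molybdate dihydrate: 1.98 mg/L × 0.153 L = 0.30 mg
calcium chloride: C1V1 = C2V2 → 8.33 mM × 153 mL ÷ 1620 mM = 0.79 mL
copper sulfate pentahydrate: 16.3 mg/L × 0.153 L = 2.49 mg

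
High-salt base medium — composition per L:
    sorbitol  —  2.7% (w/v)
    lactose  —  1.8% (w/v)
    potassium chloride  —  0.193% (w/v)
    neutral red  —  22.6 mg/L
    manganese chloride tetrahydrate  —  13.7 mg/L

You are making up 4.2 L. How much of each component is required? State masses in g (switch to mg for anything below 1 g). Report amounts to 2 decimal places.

sorbitol 113.40 g; lactose 75.60 g; potassium chloride 8.11 g; neutral red 94.92 mg; manganese chloride tetrahydrate 57.54 mg

Scale factor relative to 1 L: 4.2.
sorbitol: 2.7 g per 100 mL × 4200 mL ÷ 100 = 113.40 g
lactose: 1.8 g per 100 mL × 4200 mL ÷ 100 = 75.60 g
potassium chloride: 0.193% w/v = 1.93 g/L → 1.93 × 4.2 L = 8.11 g
neutral red: 22.6 mg/L × 4.2 L = 94.92 mg
manganese chloride tetrahydrate: 13.7 mg/L × 4.2 L = 57.54 mg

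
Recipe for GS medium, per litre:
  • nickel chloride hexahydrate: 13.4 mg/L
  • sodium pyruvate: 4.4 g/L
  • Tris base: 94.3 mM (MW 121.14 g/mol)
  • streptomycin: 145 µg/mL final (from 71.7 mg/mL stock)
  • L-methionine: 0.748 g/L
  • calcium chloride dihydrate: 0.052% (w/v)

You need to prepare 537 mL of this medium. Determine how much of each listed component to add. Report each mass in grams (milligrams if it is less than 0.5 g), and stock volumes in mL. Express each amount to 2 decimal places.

Working volume: 537 mL = 0.537 L.
nickel chloride hexahydrate: 13.4 mg/L × 0.537 L = 7.20 mg
sodium pyruvate: 4.4 g/L × 0.537 L = 2.36 g
Tris base: 94.3 mmol/L × 121.14 g/mol × 0.537 L ÷ 1000 = 6.13 g
streptomycin: V = C2·V2/C1 = 145 µg/mL × 537 mL ÷ 71700 µg/mL = 1.09 mL
L-methionine: 0.748 g/L × 0.537 L = 0.401676 g = 401.68 mg
calcium chloride dihydrate: 0.052 g per 100 mL × 537 mL ÷ 100 = 0.27924 g = 279.24 mg

nickel chloride hexahydrate 7.20 mg; sodium pyruvate 2.36 g; Tris base 6.13 g; streptomycin 1.09 mL; L-methionine 401.68 mg; calcium chloride dihydrate 279.24 mg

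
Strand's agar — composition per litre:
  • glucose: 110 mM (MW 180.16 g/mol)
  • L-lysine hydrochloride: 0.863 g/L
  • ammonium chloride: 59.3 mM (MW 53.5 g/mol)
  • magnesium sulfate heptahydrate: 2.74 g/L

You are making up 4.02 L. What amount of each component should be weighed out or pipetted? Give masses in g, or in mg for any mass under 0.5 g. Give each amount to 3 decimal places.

glucose 79.667 g; L-lysine hydrochloride 3.469 g; ammonium chloride 12.754 g; magnesium sulfate heptahydrate 11.015 g

Scale factor relative to 1 L: 4.02.
glucose: 110 mmol/L × 180.16 g/mol × 4.02 L ÷ 1000 = 79.667 g
L-lysine hydrochloride: 0.863 g/L × 4.02 L = 3.469 g
ammonium chloride: 59.3 mmol/L × 53.5 g/mol × 4.02 L ÷ 1000 = 12.754 g
magnesium sulfate heptahydrate: 2.74 g/L × 4.02 L = 11.015 g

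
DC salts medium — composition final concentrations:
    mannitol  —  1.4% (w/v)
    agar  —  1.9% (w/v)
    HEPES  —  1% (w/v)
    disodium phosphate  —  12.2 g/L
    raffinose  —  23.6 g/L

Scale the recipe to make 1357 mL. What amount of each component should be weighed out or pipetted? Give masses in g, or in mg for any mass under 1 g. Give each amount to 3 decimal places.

Working volume: 1357 mL = 1.357 L.
mannitol: 1.4% w/v = 14 g/L → 14 × 1.357 L = 18.998 g
agar: 1.9 g per 100 mL × 1357 mL ÷ 100 = 25.783 g
HEPES: 1% w/v = 10 g/L → 10 × 1.357 L = 13.570 g
disodium phosphate: 12.2 g/L × 1.357 L = 16.555 g
raffinose: 23.6 g/L × 1.357 L = 32.025 g

mannitol 18.998 g; agar 25.783 g; HEPES 13.570 g; disodium phosphate 16.555 g; raffinose 32.025 g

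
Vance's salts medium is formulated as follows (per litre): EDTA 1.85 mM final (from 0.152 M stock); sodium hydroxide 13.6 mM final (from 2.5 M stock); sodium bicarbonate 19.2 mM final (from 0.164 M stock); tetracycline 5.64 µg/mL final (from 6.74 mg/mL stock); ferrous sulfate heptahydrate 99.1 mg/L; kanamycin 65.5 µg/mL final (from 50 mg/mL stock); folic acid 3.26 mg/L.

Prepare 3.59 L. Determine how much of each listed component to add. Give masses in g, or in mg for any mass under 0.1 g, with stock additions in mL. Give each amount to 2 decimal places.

Working volume: 3.59 L.
EDTA: V = C2·V2/C1 = 1.85 mM × 3590 mL ÷ 152 mM = 43.69 mL
sodium hydroxide: dilute stock: 13.6 mM × 3590 mL ÷ 2500 mM = 19.53 mL
sodium bicarbonate: C1V1 = C2V2 → 19.2 mM × 3590 mL ÷ 164 mM = 420.29 mL
tetracycline: dilute stock: 5.64 µg/mL × 3590 mL ÷ 6740 µg/mL = 3.00 mL
ferrous sulfate heptahydrate: 99.1 mg/L × 3.59 L = 355.769 mg = 0.36 g
kanamycin: C1V1 = C2V2 → 65.5 µg/mL × 3590 mL ÷ 50000 µg/mL = 4.70 mL
folic acid: 3.26 mg/L × 3.59 L = 11.70 mg

EDTA 43.69 mL; sodium hydroxide 19.53 mL; sodium bicarbonate 420.29 mL; tetracycline 3.00 mL; ferrous sulfate heptahydrate 0.36 g; kanamycin 4.70 mL; folic acid 11.70 mg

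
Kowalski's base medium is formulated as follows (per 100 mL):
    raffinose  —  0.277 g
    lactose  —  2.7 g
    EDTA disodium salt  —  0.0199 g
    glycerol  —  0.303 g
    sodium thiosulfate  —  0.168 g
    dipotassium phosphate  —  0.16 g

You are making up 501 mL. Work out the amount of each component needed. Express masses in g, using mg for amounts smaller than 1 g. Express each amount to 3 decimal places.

raffinose 1.388 g; lactose 13.527 g; EDTA disodium salt 99.699 mg; glycerol 1.518 g; sodium thiosulfate 841.680 mg; dipotassium phosphate 801.600 mg

Ratio of target to recipe volume: 501 / 100 = 5.01.
raffinose: 0.277 g × (501 mL / 100 mL) = 1.388 g
lactose: 2.7 g × (501 mL / 100 mL) = 13.527 g
EDTA disodium salt: 0.0199 g × (501 mL / 100 mL) = 0.099699 g = 99.699 mg
glycerol: 0.303 g × (501 mL / 100 mL) = 1.518 g
sodium thiosulfate: 0.168 g × (501 mL / 100 mL) = 0.84168 g = 841.680 mg
dipotassium phosphate: 0.16 g × (501 mL / 100 mL) = 0.8016 g = 801.600 mg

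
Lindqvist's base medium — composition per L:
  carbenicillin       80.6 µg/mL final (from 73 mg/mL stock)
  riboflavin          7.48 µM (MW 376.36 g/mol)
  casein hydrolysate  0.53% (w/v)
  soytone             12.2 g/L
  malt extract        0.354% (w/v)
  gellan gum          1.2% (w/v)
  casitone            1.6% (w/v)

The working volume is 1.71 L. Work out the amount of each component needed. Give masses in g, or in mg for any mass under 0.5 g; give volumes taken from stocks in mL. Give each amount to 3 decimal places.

Working volume: 1.71 L.
carbenicillin: dilute stock: 80.6 µg/mL × 1710 mL ÷ 73000 µg/mL = 1.888 mL
riboflavin: 7.48 µmol/L × 376.36 g/mol × 1.71 L ÷ 1000 = 4.814 mg
casein hydrolysate: 0.53 g per 100 mL × 1710 mL ÷ 100 = 9.063 g
soytone: 12.2 g/L × 1.71 L = 20.862 g
malt extract: 0.354 g per 100 mL × 1710 mL ÷ 100 = 6.053 g
gellan gum: 1.2% w/v = 12 g/L → 12 × 1.71 L = 20.520 g
casitone: 1.6% w/v = 16 g/L → 16 × 1.71 L = 27.360 g

carbenicillin 1.888 mL; riboflavin 4.814 mg; casein hydrolysate 9.063 g; soytone 20.862 g; malt extract 6.053 g; gellan gum 20.520 g; casitone 27.360 g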